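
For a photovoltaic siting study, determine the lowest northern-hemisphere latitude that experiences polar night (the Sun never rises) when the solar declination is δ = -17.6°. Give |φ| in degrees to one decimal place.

|φ| = 72.4°

Polar night requires cos H₀ = −tan φ tan δ ≥ 1, i.e. tan φ tan δ ≤ −1.
The boundary is |tan φ| · |tan δ| = 1, so |φ| = 90° − |δ| = 90° − 17.6° = 72.4° in the northern hemisphere.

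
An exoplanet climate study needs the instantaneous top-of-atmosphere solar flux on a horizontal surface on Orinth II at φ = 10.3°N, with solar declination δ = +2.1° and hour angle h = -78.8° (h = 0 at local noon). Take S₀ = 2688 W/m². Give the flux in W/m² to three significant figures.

cos θ_z = sin φ sin δ + cos φ cos δ cos h = 0.006552 + 0.190976 = 0.197528.
Flux = S₀ · cos θ_z = 2688 × 0.197528 = 531.0 W/m².

531 W/m²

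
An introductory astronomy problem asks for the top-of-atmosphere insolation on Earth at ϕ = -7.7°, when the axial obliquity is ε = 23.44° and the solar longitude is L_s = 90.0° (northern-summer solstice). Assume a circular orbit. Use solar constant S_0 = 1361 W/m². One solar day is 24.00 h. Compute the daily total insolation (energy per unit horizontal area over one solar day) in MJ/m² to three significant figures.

Solar declination: sin δ = sin ε · sin L_s = sin 23.44° × sin 90.0° = 0.39779, so δ = +23.440°.
cos h₀ = −tan(-7.7°) tan(+23.440°) = 0.0586, h₀ = 1.5121 rad.
Bracket: h₀ sin ϕ sin δ + cos ϕ cos δ sin h₀ = 1.5121×-0.13399×0.39779 + 0.99098×0.91748×0.99828 = -0.080595 + 0.907640 = 0.827045.
Q̄ = (S_0/π) × [bracket] = (1361/π) × 0.827045 = 358.29 W/m².
Daily total = Q̄ × 24.00 h × 3600 s/h = 358.29 × 24.00 × 3600 / 10⁶ = 30.96 MJ/m².

31.0 MJ/m²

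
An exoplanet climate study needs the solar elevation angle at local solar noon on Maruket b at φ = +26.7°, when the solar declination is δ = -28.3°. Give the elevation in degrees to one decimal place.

At local noon the hour angle is zero, so the zenith angle equals |φ − δ| = |+26.7° − (-28.300°)| = 55.000°.
Elevation = 90° − 55.000° = 35.0°.

35.0°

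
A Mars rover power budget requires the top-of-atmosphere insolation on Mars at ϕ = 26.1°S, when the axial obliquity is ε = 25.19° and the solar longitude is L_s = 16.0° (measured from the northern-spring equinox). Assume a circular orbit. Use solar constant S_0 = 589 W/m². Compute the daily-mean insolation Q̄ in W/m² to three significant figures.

Solar declination: sin δ = sin ε · sin L_s = sin 25.19° × sin 16.0° = 0.11732, so δ = +6.737°.
cos h₀ = −tan(-26.1°) tan(+6.737°) = 0.0579, h₀ = 1.5129 rad.
Bracket: h₀ sin ϕ sin δ + cos ϕ cos δ sin h₀ = 1.5129×-0.43994×0.11732 + 0.89803×0.99309×0.99832 = -0.078086 + 0.890326 = 0.812240.
Q̄ = (S_0/π) × [bracket] = (589/π) × 0.812240 = 152.3 W/m².

Q̄ ≈ 152 W/m²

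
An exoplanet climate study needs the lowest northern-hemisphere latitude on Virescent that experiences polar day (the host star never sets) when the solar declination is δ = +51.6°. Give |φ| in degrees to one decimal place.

Polar day requires cos H₀ = −tan φ tan δ ≤ −1, i.e. tan φ tan δ ≥ 1.
The boundary is |tan φ| · |tan δ| = 1, so |φ| = 90° − |δ| = 90° − 51.6° = 38.4° in the northern hemisphere.

|φ| = 38.4°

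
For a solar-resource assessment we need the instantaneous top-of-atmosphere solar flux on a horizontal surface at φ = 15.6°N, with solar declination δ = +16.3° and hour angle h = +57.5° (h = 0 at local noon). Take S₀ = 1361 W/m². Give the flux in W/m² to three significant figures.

779 W/m²

cos θ_z = sin φ sin δ + cos φ cos δ cos h = 0.075477 + 0.496706 = 0.572183.
Flux = S₀ · cos θ_z = 1361 × 0.572183 = 778.7 W/m².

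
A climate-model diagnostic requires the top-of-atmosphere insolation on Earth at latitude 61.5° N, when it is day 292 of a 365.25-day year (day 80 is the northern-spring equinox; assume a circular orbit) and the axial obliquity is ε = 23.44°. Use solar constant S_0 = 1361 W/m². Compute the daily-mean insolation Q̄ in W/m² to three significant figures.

Solar longitude: L_s = 360° × (292 − 80)/365.25 = 208.953°.
sin δ = sin 23.44° × sin 208.953° = -0.19256, so δ = -11.103°.
cos h₀ = −tan(+61.5°) tan(-11.103°) = 0.3614, h₀ = 1.2010 rad.
Bracket: h₀ sin ϕ sin δ + cos ϕ cos δ sin h₀ = 1.2010×0.87882×-0.19256 + 0.47716×0.98128×0.93240 = -0.203240 + 0.436575 = 0.233335.
Q̄ = (S_0/π) × [bracket] = (1361/π) × 0.233335 = 101.1 W/m².

Q̄ ≈ 101 W/m²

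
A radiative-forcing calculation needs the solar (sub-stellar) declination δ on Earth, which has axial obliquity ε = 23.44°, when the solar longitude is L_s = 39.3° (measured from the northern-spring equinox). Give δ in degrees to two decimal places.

δ = +14.59°

sin δ = sin ε · sin L_s = sin 23.44° × sin 39.3° = 0.251952.
δ = arcsin(0.251952) = +14.59°.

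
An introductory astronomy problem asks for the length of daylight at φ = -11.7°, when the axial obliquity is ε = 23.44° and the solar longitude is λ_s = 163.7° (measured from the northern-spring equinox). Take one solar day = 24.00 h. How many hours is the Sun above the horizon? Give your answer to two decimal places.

11.82 h

Solar declination: sin δ = sin ε · sin λ_s = sin 23.44° × sin 163.7° = 0.11165, so δ = +6.410°.
cos H₀ = −tan φ · tan δ = −tan(-11.7°) × tan(+6.410°) = 0.0233, so H₀ = 1.5475 rad = 88.67°.
Daylight = 2H₀/(2π) × 24.00 h = (1.5475/π) × 24.00 = 11.82 h.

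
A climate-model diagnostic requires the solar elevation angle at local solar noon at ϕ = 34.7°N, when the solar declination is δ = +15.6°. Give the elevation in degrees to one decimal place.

70.9°

At local noon the hour angle is zero, so the zenith angle equals |ϕ − δ| = |+34.7° − (+15.600°)| = 19.100°.
Elevation = 90° − 19.100° = 70.9°.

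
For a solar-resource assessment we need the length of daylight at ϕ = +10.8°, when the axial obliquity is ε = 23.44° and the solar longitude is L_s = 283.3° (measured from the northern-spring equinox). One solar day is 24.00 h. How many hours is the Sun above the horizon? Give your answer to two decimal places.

Solar declination: sin δ = sin ε · sin L_s = sin 23.44° × sin 283.3° = -0.38712, so δ = -22.775°.
cos h₀ = −tan ϕ · tan δ = −tan(+10.8°) × tan(-22.775°) = 0.0801, so h₀ = 1.4906 rad = 85.41°.
Daylight = 2h₀/(2π) × 24.00 h = (1.4906/π) × 24.00 = 11.39 h.

11.39 h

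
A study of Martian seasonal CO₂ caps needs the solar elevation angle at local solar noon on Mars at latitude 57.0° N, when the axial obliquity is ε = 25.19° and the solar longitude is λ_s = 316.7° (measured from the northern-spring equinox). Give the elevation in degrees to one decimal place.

16.0°

Solar declination: sin δ = sin ε · sin λ_s = sin 25.19° × sin 316.7° = -0.29190, so δ = -16.972°.
At local noon the hour angle is zero, so the zenith angle equals |φ − δ| = |+57.0° − (-16.972°)| = 73.972°.
Elevation = 90° − 73.972° = 16.0°.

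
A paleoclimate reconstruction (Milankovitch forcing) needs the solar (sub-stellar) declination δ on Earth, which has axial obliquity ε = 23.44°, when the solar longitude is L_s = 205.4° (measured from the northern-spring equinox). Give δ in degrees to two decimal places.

sin δ = sin ε · sin L_s = sin 23.44° × sin 205.4° = -0.170625.
δ = arcsin(-0.170625) = -9.82°.

δ = -9.82°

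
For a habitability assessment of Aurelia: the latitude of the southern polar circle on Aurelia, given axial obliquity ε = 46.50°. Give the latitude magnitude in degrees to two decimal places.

43.50°

The polar circle is the lowest latitude that experiences at least one full rotation of continuous darkness at the northern-summer solstice; it lies at |ϕ| = 90° − ε = 90° − 46.50° = 43.50°.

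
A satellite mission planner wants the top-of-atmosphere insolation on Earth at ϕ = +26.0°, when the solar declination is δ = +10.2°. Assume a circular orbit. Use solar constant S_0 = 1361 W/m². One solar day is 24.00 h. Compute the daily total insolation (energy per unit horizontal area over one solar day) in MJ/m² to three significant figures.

37.8 MJ/m²

cos h₀ = −tan(+26.0°) tan(+10.200°) = -0.0878, h₀ = 1.6587 rad.
Bracket: h₀ sin ϕ sin δ + cos ϕ cos δ sin h₀ = 1.6587×0.43837×0.17708 + 0.89879×0.98420×0.99614 = 0.128759 + 0.881175 = 1.009934.
Q̄ = (S_0/π) × [bracket] = (1361/π) × 1.009934 = 437.52 W/m².
Daily total = Q̄ × 24.00 h × 3600 s/h = 437.52 × 24.00 × 3600 / 10⁶ = 37.80 MJ/m².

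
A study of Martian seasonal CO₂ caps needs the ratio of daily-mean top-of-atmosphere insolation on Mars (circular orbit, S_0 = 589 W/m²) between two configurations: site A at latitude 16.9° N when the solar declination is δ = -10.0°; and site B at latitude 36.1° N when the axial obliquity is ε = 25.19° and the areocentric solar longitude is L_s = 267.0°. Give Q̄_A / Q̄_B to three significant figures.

— Configuration A (ϕ=+16.9°):
cos h₀ = −tan(+16.9°) tan(-10.000°) = 0.0536, h₀ = 1.5172 rad.
Bracket: h₀ sin ϕ sin δ + cos ϕ cos δ sin h₀ = 1.5172×0.29070×-0.17365 + 0.95681×0.98481×0.99856 = -0.076588 + 0.940919 = 0.864331.
Q̄ = (S_0/π) × [bracket] = (589/π) × 0.864331 = 162.05 W/m².
— Configuration B (ϕ=+36.1°):
sin δ = sin 25.19° × sin 267.0° = -0.42504, so δ = -25.153°.
cos h₀ = −tan(+36.1°) tan(-25.153°) = 0.3424, h₀ = 1.2213 rad.
Bracket: h₀ sin ϕ sin δ + cos ϕ cos δ sin h₀ = 1.2213×0.58920×-0.42504 + 0.80799×0.90518×0.93955 = -0.305855 + 0.687165 = 0.381310.
Q̄ = (S_0/π) × [bracket] = (589/π) × 0.381310 = 71.490 W/m².
Ratio Q̄_A / Q̄_B = 162.05 / 71.490 = 2.267.

Q̄_A / Q̄_B ≈ 2.27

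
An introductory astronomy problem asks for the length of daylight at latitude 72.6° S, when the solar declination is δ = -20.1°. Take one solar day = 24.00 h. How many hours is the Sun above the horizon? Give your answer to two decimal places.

24.00 h

Sunrise equation: cos h₀ = −tan ϕ · tan δ = -1.1677 ≤ −1, so the Sun never sets (polar day) and h₀ = π.
Daylight = 2h₀/(2π) × 24.00 h = (3.1416/π) × 24.00 = 24.00 h.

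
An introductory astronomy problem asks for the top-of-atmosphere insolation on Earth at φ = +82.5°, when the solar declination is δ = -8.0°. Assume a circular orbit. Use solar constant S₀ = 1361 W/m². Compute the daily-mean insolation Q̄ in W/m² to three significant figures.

cos H₀ = −tan(+82.5°) tan(-8.000°) = 1.0675 ≥ 1 ⇒ polar night, H₀ = 0 and Q̄ = 0.

Q̄ ≈ 0.00 W/m²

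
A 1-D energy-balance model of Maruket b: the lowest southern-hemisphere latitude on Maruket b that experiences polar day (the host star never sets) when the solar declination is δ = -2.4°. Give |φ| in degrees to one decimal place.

Polar day requires cos H₀ = −tan φ tan δ ≤ −1, i.e. tan φ tan δ ≥ 1.
The boundary is |tan φ| · |tan δ| = 1, so |φ| = 90° − |δ| = 90° − 2.4° = 87.6° in the southern hemisphere.

|φ| = 87.6°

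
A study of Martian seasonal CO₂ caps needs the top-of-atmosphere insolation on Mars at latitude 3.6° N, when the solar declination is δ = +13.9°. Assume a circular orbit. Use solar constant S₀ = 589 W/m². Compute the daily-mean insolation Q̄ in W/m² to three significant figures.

cos H₀ = −tan(+3.6°) tan(+13.900°) = -0.0156, H₀ = 1.5864 rad.
Bracket: H₀ sin φ sin δ + cos φ cos δ sin H₀ = 1.5864×0.06279×0.24023 + 0.99803×0.97072×0.99988 = 0.023929 + 0.968691 = 0.992620.
Q̄ = (S₀/π) × [bracket] = (589/π) × 0.992620 = 186.1 W/m².

Q̄ ≈ 186 W/m²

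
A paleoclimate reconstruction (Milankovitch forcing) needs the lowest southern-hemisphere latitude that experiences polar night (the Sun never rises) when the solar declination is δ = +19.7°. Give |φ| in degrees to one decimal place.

|φ| = 70.3°

Polar night requires cos H₀ = −tan φ tan δ ≥ 1, i.e. tan φ tan δ ≤ −1.
The boundary is |tan φ| · |tan δ| = 1, so |φ| = 90° − |δ| = 90° − 19.7° = 70.3° in the southern hemisphere.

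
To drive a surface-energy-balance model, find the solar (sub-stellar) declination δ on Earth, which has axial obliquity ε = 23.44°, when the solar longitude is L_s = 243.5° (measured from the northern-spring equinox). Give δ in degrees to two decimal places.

δ = -20.85°

sin δ = sin ε · sin L_s = sin 23.44° × sin 243.5° = -0.355995.
δ = arcsin(-0.355995) = -20.85°.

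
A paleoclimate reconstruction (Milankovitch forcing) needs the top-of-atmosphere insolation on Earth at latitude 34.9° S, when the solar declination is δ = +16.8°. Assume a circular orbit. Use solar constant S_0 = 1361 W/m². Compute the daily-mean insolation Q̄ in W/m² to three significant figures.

Q̄ ≈ 235 W/m²

cos h₀ = −tan(-34.9°) tan(+16.800°) = 0.2106, h₀ = 1.3586 rad.
Bracket: h₀ sin ϕ sin δ + cos ϕ cos δ sin h₀ = 1.3586×-0.57215×0.28903 + 0.82015×0.95732×0.97757 = -0.224670 + 0.767535 = 0.542865.
Q̄ = (S_0/π) × [bracket] = (1361/π) × 0.542865 = 235.2 W/m².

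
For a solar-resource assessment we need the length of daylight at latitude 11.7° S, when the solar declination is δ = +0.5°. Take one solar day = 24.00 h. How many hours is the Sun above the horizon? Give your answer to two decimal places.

11.99 h

cos H₀ = −tan φ · tan δ = −tan(-11.7°) × tan(+0.500°) = 0.0018, so H₀ = 1.5690 rad = 89.90°.
Daylight = 2H₀/(2π) × 24.00 h = (1.5690/π) × 24.00 = 11.99 h.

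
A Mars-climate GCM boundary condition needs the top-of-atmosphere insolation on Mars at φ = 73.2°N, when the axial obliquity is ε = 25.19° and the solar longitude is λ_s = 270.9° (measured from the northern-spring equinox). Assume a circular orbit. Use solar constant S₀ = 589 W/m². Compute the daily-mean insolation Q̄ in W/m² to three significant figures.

Solar declination: sin δ = sin ε · sin λ_s = sin 25.19° × sin 270.9° = -0.42557, so δ = -25.187°.
cos H₀ = −tan(+73.2°) tan(-25.187°) = 1.5576 ≥ 1 ⇒ polar night, H₀ = 0 and Q̄ = 0.

Q̄ ≈ 0.00 W/m²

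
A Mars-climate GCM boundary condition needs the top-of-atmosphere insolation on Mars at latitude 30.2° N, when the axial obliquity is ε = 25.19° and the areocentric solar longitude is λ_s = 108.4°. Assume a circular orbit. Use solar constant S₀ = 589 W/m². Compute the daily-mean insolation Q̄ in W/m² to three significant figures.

sin δ = sin 25.19° × sin 108.4° = 0.40386, so δ = +23.820°.
cos H₀ = −tan(+30.2°) tan(+23.820°) = -0.2569, H₀ = 1.8307 rad.
Bracket: H₀ sin φ sin δ + cos φ cos δ sin H₀ = 1.8307×0.50302×0.40386 + 0.86427×0.91482×0.96643 = 0.371906 + 0.764109 = 1.136015.
Q̄ = (S₀/π) × [bracket] = (589/π) × 1.136015 = 213.0 W/m².

Q̄ ≈ 213 W/m²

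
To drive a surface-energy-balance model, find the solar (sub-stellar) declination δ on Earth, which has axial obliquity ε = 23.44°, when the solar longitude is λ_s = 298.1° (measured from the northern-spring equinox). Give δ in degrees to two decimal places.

δ = -20.54°

sin δ = sin ε · sin λ_s = sin 23.44° × sin 298.1° = -0.350900.
δ = arcsin(-0.350900) = -20.54°.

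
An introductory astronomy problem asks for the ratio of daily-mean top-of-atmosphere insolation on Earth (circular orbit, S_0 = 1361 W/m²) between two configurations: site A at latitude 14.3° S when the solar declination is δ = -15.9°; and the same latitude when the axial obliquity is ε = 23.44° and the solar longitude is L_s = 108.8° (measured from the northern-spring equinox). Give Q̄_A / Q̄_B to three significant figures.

Q̄_A / Q̄_B ≈ 1.38

— Configuration A (ϕ=-14.3°):
cos h₀ = −tan(-14.3°) tan(-15.900°) = -0.0726, h₀ = 1.6435 rad.
Bracket: h₀ sin ϕ sin δ + cos ϕ cos δ sin h₀ = 1.6435×-0.24700×-0.27396 + 0.96902×0.96174×0.99736 = 0.111213 + 0.929485 = 1.040698.
Q̄ = (S_0/π) × [bracket] = (1361/π) × 1.040698 = 450.85 W/m².
— Configuration B (ϕ=-14.3°):
Solar declination: sin δ = sin ε · sin L_s = sin 23.44° × sin 108.8° = 0.37657, so δ = +22.121°.
cos h₀ = −tan(-14.3°) tan(+22.121°) = 0.1036, h₀ = 1.4670 rad.
Bracket: h₀ sin ϕ sin δ + cos ϕ cos δ sin h₀ = 1.4670×-0.24700×0.37657 + 0.96902×0.92639×0.99462 = -0.136450 + 0.892861 = 0.756411.
Q̄ = (S_0/π) × [bracket] = (1361/π) × 0.756411 = 327.69 W/m².
Ratio Q̄_A / Q̄_B = 450.85 / 327.69 = 1.376.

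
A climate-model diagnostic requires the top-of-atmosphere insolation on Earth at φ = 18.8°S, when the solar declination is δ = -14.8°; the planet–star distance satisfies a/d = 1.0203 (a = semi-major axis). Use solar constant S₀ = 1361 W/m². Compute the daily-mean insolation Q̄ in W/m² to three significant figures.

Q̄ ≈ 473 W/m²

cos H₀ = −tan(-18.8°) tan(-14.800°) = -0.0899, H₀ = 1.6609 rad.
Bracket: H₀ sin φ sin δ + cos φ cos δ sin H₀ = 1.6609×-0.32227×-0.25545 + 0.94665×0.96682×0.99595 = 0.136732 + 0.911533 = 1.048265.
Inverse-square distance factor (a/d)² = 1.0203² = 1.041012.
Q̄ = (S₀/π) × 1.041012 × [bracket] = (1361/π) × 1.041012 × 1.048265 = 472.8 W/m².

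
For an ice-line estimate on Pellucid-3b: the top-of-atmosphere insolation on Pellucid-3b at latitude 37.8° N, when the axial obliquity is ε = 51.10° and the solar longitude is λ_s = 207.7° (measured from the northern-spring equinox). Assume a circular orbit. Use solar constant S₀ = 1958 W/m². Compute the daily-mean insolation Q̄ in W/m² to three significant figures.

Q̄ ≈ 263 W/m²

Solar declination: sin δ = sin ε · sin λ_s = sin 51.10° × sin 207.7° = -0.36176, so δ = -21.208°.
cos H₀ = −tan(+37.8°) tan(-21.208°) = 0.3010, H₀ = 1.2651 rad.
Bracket: H₀ sin φ sin δ + cos φ cos δ sin H₀ = 1.2651×0.61291×-0.36176 + 0.79016×0.93227×0.95363 = -0.280506 + 0.702484 = 0.421978.
Q̄ = (S₀/π) × [bracket] = (1958/π) × 0.421978 = 263.0 W/m².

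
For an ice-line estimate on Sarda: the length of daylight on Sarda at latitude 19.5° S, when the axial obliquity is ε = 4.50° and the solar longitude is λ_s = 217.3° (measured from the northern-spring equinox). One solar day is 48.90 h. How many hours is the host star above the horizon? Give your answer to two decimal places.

Solar declination: sin δ = sin ε · sin λ_s = sin 4.50° × sin 217.3° = -0.04755, so δ = -2.725°.
cos H₀ = −tan φ · tan δ = −tan(-19.5°) × tan(-2.725°) = -0.0169, so H₀ = 1.5877 rad = 90.97°.
Daylight = 2H₀/(2π) × 48.90 h = (1.5877/π) × 48.90 = 24.71 h.

24.71 h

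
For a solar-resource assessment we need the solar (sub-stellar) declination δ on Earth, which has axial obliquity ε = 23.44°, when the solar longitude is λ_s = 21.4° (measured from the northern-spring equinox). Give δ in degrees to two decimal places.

sin δ = sin ε · sin λ_s = sin 23.44° × sin 21.4° = 0.145144.
δ = arcsin(0.145144) = +8.35°.

δ = +8.35°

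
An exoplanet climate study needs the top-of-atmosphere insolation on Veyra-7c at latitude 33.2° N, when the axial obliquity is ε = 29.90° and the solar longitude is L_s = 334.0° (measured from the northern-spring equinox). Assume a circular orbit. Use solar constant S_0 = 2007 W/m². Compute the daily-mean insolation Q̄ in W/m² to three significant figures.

Solar declination: sin δ = sin ε · sin L_s = sin 29.90° × sin 334.0° = -0.21852, so δ = -12.622°.
cos h₀ = −tan(+33.2°) tan(-12.622°) = 0.1465, h₀ = 1.4237 rad.
Bracket: h₀ sin ϕ sin δ + cos ϕ cos δ sin h₀ = 1.4237×0.54756×-0.21852 + 0.83676×0.97583×0.98920 = -0.170350 + 0.807717 = 0.637367.
Q̄ = (S_0/π) × [bracket] = (2007/π) × 0.637367 = 407.2 W/m².

Q̄ ≈ 407 W/m²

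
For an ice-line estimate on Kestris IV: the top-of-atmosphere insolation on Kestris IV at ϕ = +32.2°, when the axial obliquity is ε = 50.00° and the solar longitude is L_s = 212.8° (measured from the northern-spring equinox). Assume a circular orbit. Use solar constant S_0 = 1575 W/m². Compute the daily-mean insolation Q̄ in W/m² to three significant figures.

Q̄ ≈ 228 W/m²

Solar declination: sin δ = sin ε · sin L_s = sin 50.00° × sin 212.8° = -0.41497, so δ = -24.518°.
cos h₀ = −tan(+32.2°) tan(-24.518°) = 0.2872, h₀ = 1.2795 rad.
Bracket: h₀ sin ϕ sin δ + cos ϕ cos δ sin h₀ = 1.2795×0.53288×-0.41497 + 0.84619×0.90983×0.95786 = -0.282935 + 0.737446 = 0.454511.
Q̄ = (S_0/π) × [bracket] = (1575/π) × 0.454511 = 227.9 W/m².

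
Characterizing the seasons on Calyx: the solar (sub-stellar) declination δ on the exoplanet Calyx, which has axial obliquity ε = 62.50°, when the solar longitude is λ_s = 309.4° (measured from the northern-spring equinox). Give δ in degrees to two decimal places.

δ = -43.27°

sin δ = sin ε · sin λ_s = sin 62.50° × sin 309.4° = -0.685423.
δ = arcsin(-0.685423) = -43.27°.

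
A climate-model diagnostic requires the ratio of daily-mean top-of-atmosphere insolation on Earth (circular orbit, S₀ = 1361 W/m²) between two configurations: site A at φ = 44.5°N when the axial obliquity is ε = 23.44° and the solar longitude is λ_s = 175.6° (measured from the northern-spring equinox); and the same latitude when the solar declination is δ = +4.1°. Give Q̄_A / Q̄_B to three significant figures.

Q̄_A / Q̄_B ≈ 0.943

— Configuration A (φ=+44.5°):
Solar declination: sin δ = sin ε · sin λ_s = sin 23.44° × sin 175.6° = 0.03052, so δ = +1.749°.
cos H₀ = −tan(+44.5°) tan(+1.749°) = -0.0300, H₀ = 1.6008 rad.
Bracket: H₀ sin φ sin δ + cos φ cos δ sin H₀ = 1.6008×0.70091×0.03052 + 0.71325×0.99953×0.99955 = 0.034244 + 0.712594 = 0.746838.
Q̄ = (S₀/π) × [bracket] = (1361/π) × 0.746838 = 323.54 W/m².
— Configuration B (φ=+44.5°):
cos H₀ = −tan(+44.5°) tan(+4.100°) = -0.0704, H₀ = 1.6413 rad.
Bracket: H₀ sin φ sin δ + cos φ cos δ sin H₀ = 1.6413×0.70091×0.07150 + 0.71325×0.99744×0.99752 = 0.082254 + 0.709660 = 0.791914.
Q̄ = (S₀/π) × [bracket] = (1361/π) × 0.791914 = 343.07 W/m².
Ratio Q̄_A / Q̄_B = 323.54 / 343.07 = 0.9431.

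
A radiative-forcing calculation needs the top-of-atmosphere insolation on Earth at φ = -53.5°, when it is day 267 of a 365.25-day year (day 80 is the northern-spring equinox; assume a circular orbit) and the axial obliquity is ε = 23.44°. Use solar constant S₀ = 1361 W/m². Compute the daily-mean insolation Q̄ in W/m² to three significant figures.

Solar longitude: λ_s = 360° × (267 − 80)/365.25 = 184.312°.
sin δ = sin 23.44° × sin 184.312° = -0.02991, so δ = -1.714°.
cos H₀ = −tan(-53.5°) tan(-1.714°) = -0.0404, H₀ = 1.6112 rad.
Bracket: H₀ sin φ sin δ + cos φ cos δ sin H₀ = 1.6112×-0.80386×-0.02991 + 0.59482×0.99955×0.99918 = 0.038739 + 0.594065 = 0.632804.
Q̄ = (S₀/π) × [bracket] = (1361/π) × 0.632804 = 274.1 W/m².

Q̄ ≈ 274 W/m²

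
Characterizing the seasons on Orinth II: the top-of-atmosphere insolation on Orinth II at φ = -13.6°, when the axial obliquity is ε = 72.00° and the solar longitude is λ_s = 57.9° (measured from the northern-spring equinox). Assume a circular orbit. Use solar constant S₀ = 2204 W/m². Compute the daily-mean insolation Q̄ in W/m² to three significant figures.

Solar declination: sin δ = sin ε · sin λ_s = sin 72.00° × sin 57.9° = 0.80566, so δ = +53.674°.
cos H₀ = −tan(-13.6°) tan(+53.674°) = 0.3290, H₀ = 1.2355 rad.
Bracket: H₀ sin φ sin δ + cos φ cos δ sin H₀ = 1.2355×-0.23514×0.80566 + 0.97196×0.59238×0.94432 = -0.234057 + 0.543711 = 0.309654.
Q̄ = (S₀/π) × [bracket] = (2204/π) × 0.309654 = 217.2 W/m².

Q̄ ≈ 217 W/m²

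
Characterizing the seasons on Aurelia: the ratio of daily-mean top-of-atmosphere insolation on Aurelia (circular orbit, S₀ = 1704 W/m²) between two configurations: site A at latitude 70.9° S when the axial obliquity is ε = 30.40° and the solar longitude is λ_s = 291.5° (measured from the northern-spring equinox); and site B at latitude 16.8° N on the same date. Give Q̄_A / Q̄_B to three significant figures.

Q̄_A / Q̄_B ≈ 2.18

— Configuration A (φ=-70.9°):
Solar declination: sin δ = sin ε · sin λ_s = sin 30.40° × sin 291.5° = -0.47082, so δ = -28.088°.
cos H₀ = −tan(-70.9°) tan(-28.088°) = -1.5412 ≤ −1 ⇒ polar day, H₀ = π.
Bracket: H₀ sin φ sin δ + cos φ cos δ sin H₀ = 3.1416×-0.94495×-0.47082 + 0.32722×0.88223×0.00000 = 1.397702 + 0.000000 = 1.397702.
Q̄ = (S₀/π) × [bracket] = (1704/π) × 1.397702 = 758.11 W/m².
— Configuration B (φ=+16.8°):
cos H₀ = −tan(+16.8°) tan(-28.088°) = 0.1611, H₀ = 1.4090 rad.
Bracket: H₀ sin φ sin δ + cos φ cos δ sin H₀ = 1.4090×0.28903×-0.47082 + 0.95732×0.88223×0.98693 = -0.191738 + 0.833538 = 0.641800.
Q̄ = (S₀/π) × [bracket] = (1704/π) × 0.641800 = 348.11 W/m².
Ratio Q̄_A / Q̄_B = 758.11 / 348.11 = 2.178.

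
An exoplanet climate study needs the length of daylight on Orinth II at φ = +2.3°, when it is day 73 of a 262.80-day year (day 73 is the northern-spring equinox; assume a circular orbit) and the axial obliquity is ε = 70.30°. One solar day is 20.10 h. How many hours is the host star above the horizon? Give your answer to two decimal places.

10.05 h

Solar longitude: λ_s = 360° × (73 − 73)/262.80 = 0.000°.
sin δ = sin 70.30° × sin 0.000° = 0.00000, so δ = +0.000°.
cos H₀ = −tan φ · tan δ = −tan(+2.3°) × tan(+0.000°) = -0.0000, so H₀ = 1.5708 rad = 90.00°.
Daylight = 2H₀/(2π) × 20.10 h = (1.5708/π) × 20.10 = 10.05 h.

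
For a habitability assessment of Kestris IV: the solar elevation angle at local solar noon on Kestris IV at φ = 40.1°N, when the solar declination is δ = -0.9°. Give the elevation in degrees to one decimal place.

At local noon the hour angle is zero, so the zenith angle equals |φ − δ| = |+40.1° − (-0.900°)| = 41.000°.
Elevation = 90° − 41.000° = 49.0°.

49.0°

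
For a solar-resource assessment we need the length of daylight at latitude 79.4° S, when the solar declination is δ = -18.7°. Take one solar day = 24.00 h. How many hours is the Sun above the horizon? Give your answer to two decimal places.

Sunrise equation: cos H₀ = −tan φ · tan δ = -1.8087 ≤ −1, so the Sun never sets (polar day) and H₀ = π.
Daylight = 2H₀/(2π) × 24.00 h = (3.1416/π) × 24.00 = 24.00 h.

24.00 h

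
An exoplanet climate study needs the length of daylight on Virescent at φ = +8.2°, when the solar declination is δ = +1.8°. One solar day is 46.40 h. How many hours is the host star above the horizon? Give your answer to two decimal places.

cos H₀ = −tan φ · tan δ = −tan(+8.2°) × tan(+1.800°) = -0.0045, so H₀ = 1.5753 rad = 90.26°.
Daylight = 2H₀/(2π) × 46.40 h = (1.5753/π) × 46.40 = 23.27 h.

23.27 h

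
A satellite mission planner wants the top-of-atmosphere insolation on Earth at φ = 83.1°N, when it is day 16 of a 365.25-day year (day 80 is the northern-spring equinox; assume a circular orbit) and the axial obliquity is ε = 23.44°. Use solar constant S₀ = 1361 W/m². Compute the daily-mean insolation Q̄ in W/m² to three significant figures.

Solar longitude: λ_s = 360° × (16 − 80)/365.25 = -63.080°, i.e. -63.080° + 360° = 296.920°.
sin δ = sin 23.44° × sin 296.920° = -0.35468, so δ = -20.774°.
cos H₀ = −tan(+83.1°) tan(-20.774°) = 3.1348 ≥ 1 ⇒ polar night, H₀ = 0 and Q̄ = 0.

Q̄ ≈ 0.00 W/m²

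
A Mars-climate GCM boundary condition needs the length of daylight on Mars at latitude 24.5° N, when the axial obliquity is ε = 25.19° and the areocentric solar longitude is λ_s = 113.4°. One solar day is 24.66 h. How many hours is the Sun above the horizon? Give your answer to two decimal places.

sin δ = sin 25.19° × sin 113.4° = 0.39062, so δ = +22.993°.
cos H₀ = −tan φ · tan δ = −tan(+24.5°) × tan(+22.993°) = -0.1934, so H₀ = 1.7654 rad = 101.15°.
Daylight = 2H₀/(2π) × 24.66 h = (1.7654/π) × 24.66 = 13.86 h.

13.86 h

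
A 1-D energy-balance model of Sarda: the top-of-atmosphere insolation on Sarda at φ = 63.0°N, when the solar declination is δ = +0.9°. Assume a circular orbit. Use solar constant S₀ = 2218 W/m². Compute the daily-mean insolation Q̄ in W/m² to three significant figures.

Q̄ ≈ 336 W/m²

cos H₀ = −tan(+63.0°) tan(+0.900°) = -0.0308, H₀ = 1.6016 rad.
Bracket: H₀ sin φ sin δ + cos φ cos δ sin H₀ = 1.6016×0.89101×0.01571 + 0.45399×0.99988×0.99952 = 0.022419 + 0.453718 = 0.476137.
Q̄ = (S₀/π) × [bracket] = (2218/π) × 0.476137 = 336.2 W/m².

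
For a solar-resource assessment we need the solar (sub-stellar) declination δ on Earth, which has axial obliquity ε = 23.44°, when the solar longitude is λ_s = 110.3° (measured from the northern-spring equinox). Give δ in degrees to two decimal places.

δ = +21.91°

sin δ = sin ε · sin λ_s = sin 23.44° × sin 110.3° = 0.373081.
δ = arcsin(0.373081) = +21.91°.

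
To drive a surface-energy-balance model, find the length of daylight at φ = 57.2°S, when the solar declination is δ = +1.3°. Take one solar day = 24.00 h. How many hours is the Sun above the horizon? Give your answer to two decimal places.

cos H₀ = −tan φ · tan δ = −tan(-57.2°) × tan(+1.300°) = 0.0352, so H₀ = 1.5356 rad = 87.98°.
Daylight = 2H₀/(2π) × 24.00 h = (1.5356/π) × 24.00 = 11.73 h.

11.73 h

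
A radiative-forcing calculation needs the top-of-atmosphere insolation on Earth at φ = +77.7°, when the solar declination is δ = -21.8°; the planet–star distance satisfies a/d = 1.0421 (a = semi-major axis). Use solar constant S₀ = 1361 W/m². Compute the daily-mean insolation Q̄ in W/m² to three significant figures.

Q̄ ≈ 0.00 W/m²

cos H₀ = −tan(+77.7°) tan(-21.800°) = 1.8344 ≥ 1 ⇒ polar night, H₀ = 0 and Q̄ = 0.
Inverse-square distance factor (a/d)² = 1.0421² = 1.085972.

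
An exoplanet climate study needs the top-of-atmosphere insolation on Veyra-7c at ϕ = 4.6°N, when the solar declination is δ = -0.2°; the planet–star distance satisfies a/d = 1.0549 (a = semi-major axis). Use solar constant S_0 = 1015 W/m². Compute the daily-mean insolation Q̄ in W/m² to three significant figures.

Q̄ ≈ 358 W/m²

cos h₀ = −tan(+4.6°) tan(-0.200°) = 0.0003, h₀ = 1.5705 rad.
Bracket: h₀ sin ϕ sin δ + cos ϕ cos δ sin h₀ = 1.5705×0.08020×-0.00349 + 0.99678×0.99999×1.00000 = -0.000440 + 0.996770 = 0.996330.
Inverse-square distance factor (a/d)² = 1.0549² = 1.112814.
Q̄ = (S_0/π) × 1.112814 × [bracket] = (1015/π) × 1.112814 × 0.996330 = 358.2 W/m².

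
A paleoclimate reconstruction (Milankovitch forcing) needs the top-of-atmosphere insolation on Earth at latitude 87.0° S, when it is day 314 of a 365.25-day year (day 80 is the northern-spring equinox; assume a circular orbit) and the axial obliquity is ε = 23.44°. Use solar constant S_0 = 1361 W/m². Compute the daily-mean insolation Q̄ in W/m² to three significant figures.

Solar longitude: L_s = 360° × (314 − 80)/365.25 = 230.637°.
sin δ = sin 23.44° × sin 230.637° = -0.30755, so δ = -17.911°.
cos h₀ = −tan(-87.0°) tan(-17.911°) = -6.1672 ≤ −1 ⇒ polar day, h₀ = π.
Bracket: h₀ sin ϕ sin δ + cos ϕ cos δ sin h₀ = 3.1416×-0.99863×-0.30755 + 0.05234×0.95153×0.00000 = 0.964875 + 0.000000 = 0.964875.
Q̄ = (S_0/π) × [bracket] = (1361/π) × 0.964875 = 418.0 W/m².

Q̄ ≈ 418 W/m²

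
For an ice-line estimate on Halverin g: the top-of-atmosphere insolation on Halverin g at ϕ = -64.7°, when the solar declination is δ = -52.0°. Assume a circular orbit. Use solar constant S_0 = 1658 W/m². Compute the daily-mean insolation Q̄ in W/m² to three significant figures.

Q̄ ≈ 1.18e+03 W/m²

cos h₀ = −tan(-64.7°) tan(-52.000°) = -2.7077 ≤ −1 ⇒ polar day, h₀ = π.
Bracket: h₀ sin ϕ sin δ + cos ϕ cos δ sin h₀ = 3.1416×-0.90408×-0.78801 + 0.42736×0.61566×0.00000 = 2.238151 + 0.000000 = 2.238151.
Q̄ = (S_0/π) × [bracket] = (1658/π) × 2.238151 = 1181 W/m².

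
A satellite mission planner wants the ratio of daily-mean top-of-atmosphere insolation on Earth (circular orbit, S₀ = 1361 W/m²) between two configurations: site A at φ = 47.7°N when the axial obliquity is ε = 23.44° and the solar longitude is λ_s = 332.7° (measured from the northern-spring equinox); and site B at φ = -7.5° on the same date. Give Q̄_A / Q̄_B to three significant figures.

— Configuration A (φ=+47.7°):
Solar declination: sin δ = sin ε · sin λ_s = sin 23.44° × sin 332.7° = -0.18245, so δ = -10.512°.
cos H₀ = −tan(+47.7°) tan(-10.512°) = 0.2039, H₀ = 1.3654 rad.
Bracket: H₀ sin φ sin δ + cos φ cos δ sin H₀ = 1.3654×0.73963×-0.18245 + 0.67301×0.98322×0.97899 = -0.184255 + 0.647814 = 0.463559.
Q̄ = (S₀/π) × [bracket] = (1361/π) × 0.463559 = 200.82 W/m².
— Configuration B (φ=-7.5°):
cos H₀ = −tan(-7.5°) tan(-10.512°) = -0.0244, H₀ = 1.5952 rad.
Bracket: H₀ sin φ sin δ + cos φ cos δ sin H₀ = 1.5952×-0.13053×-0.18245 + 0.99144×0.98322×0.99970 = 0.037990 + 0.974511 = 1.012501.
Q̄ = (S₀/π) × [bracket] = (1361/π) × 1.012501 = 438.64 W/m².
Ratio Q̄_A / Q̄_B = 200.82 / 438.64 = 0.4578.

Q̄_A / Q̄_B ≈ 0.458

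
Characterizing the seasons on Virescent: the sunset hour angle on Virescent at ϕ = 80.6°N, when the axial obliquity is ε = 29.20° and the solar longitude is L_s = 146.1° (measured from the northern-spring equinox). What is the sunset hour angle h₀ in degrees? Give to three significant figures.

Solar declination: sin δ = sin ε · sin L_s = sin 29.20° × sin 146.1° = 0.27210, so δ = +15.789°.
Sunrise equation: cos h₀ = −tan ϕ · tan δ = -1.7081 ≤ −1, so the host star never sets (polar day) and h₀ = π.

h₀ = 180°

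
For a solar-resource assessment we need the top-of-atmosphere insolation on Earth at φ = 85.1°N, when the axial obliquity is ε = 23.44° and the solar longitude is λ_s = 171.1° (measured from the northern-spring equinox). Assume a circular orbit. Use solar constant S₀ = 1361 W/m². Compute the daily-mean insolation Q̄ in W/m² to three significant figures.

Q̄ ≈ 88.7 W/m²

Solar declination: sin δ = sin ε · sin λ_s = sin 23.44° × sin 171.1° = 0.06154, so δ = +3.528°.
cos H₀ = −tan(+85.1°) tan(+3.528°) = -0.7192, H₀ = 2.3735 rad.
Bracket: H₀ sin φ sin δ + cos φ cos δ sin H₀ = 2.3735×0.99635×0.06154 + 0.08542×0.99810×0.69478 = 0.145532 + 0.059235 = 0.204767.
Q̄ = (S₀/π) × [bracket] = (1361/π) × 0.204767 = 88.71 W/m².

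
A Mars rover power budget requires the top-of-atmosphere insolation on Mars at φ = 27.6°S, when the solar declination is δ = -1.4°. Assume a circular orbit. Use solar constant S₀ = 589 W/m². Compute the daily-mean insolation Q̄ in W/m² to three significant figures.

cos H₀ = −tan(-27.6°) tan(-1.400°) = -0.0128, H₀ = 1.5836 rad.
Bracket: H₀ sin φ sin δ + cos φ cos δ sin H₀ = 1.5836×-0.46330×-0.02443 + 0.88620×0.99970×0.99992 = 0.017924 + 0.885863 = 0.903787.
Q̄ = (S₀/π) × [bracket] = (589/π) × 0.903787 = 169.4 W/m².

Q̄ ≈ 169 W/m²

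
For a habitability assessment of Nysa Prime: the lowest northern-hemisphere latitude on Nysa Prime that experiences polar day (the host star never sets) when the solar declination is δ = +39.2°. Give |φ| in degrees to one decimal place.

Polar day requires cos H₀ = −tan φ tan δ ≤ −1, i.e. tan φ tan δ ≥ 1.
The boundary is |tan φ| · |tan δ| = 1, so |φ| = 90° − |δ| = 90° − 39.2° = 50.8° in the northern hemisphere.

|φ| = 50.8°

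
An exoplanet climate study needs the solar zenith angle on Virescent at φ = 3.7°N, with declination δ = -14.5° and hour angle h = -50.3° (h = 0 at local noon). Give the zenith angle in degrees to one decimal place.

cos θ_z = sin φ sin δ + cos φ cos δ cos h = -0.016158 + 0.617133 = 0.600975.
θ_z = arccos(0.600975) = 53.1°.

θ_z = 53.1°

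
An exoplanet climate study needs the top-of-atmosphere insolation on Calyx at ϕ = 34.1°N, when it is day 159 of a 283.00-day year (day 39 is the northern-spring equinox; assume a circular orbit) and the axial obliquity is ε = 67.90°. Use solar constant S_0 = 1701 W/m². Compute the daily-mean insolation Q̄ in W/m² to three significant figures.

Solar longitude: L_s = 360° × (159 − 39)/283.00 = 152.650°.
sin δ = sin 67.90° × sin 152.650° = 0.42567, so δ = +25.193°.
cos h₀ = −tan(+34.1°) tan(+25.193°) = -0.3185, h₀ = 1.8949 rad.
Bracket: h₀ sin ϕ sin δ + cos ϕ cos δ sin h₀ = 1.8949×0.56064×0.42567 + 0.82806×0.90488×0.94792 = 0.452213 + 0.710272 = 1.162485.
Q̄ = (S_0/π) × [bracket] = (1701/π) × 1.162485 = 629.4 W/m².

Q̄ ≈ 629 W/m²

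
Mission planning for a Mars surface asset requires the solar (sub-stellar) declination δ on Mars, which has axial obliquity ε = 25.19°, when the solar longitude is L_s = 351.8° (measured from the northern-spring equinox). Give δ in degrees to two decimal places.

δ = -3.48°

sin δ = sin ε · sin L_s = sin 25.19° × sin 351.8° = -0.060706.
δ = arcsin(-0.060706) = -3.48°.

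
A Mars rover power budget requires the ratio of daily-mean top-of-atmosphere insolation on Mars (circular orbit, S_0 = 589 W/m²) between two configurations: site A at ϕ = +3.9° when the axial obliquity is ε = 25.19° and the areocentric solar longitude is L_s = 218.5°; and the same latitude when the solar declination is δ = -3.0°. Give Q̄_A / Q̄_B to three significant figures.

— Configuration A (ϕ=+3.9°):
sin δ = sin 25.19° × sin 218.5° = -0.26496, so δ = -15.364°.
cos h₀ = −tan(+3.9°) tan(-15.364°) = 0.0187, h₀ = 1.5521 rad.
Bracket: h₀ sin ϕ sin δ + cos ϕ cos δ sin h₀ = 1.5521×0.06802×-0.26496 + 0.99768×0.96426×0.99982 = -0.027973 + 0.961850 = 0.933877.
Q̄ = (S_0/π) × [bracket] = (589/π) × 0.933877 = 175.09 W/m².
— Configuration B (ϕ=+3.9°):
cos h₀ = −tan(+3.9°) tan(-3.000°) = 0.0036, h₀ = 1.5672 rad.
Bracket: h₀ sin ϕ sin δ + cos ϕ cos δ sin h₀ = 1.5672×0.06802×-0.05234 + 0.99768×0.99863×0.99999 = -0.005579 + 0.996303 = 0.990724.
Q̄ = (S_0/π) × [bracket] = (589/π) × 0.990724 = 185.75 W/m².
Ratio Q̄_A / Q̄_B = 175.09 / 185.75 = 0.9426.

Q̄_A / Q̄_B ≈ 0.943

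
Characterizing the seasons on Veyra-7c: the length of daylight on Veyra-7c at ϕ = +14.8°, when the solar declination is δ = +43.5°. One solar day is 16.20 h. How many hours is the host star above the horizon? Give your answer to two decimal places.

9.41 h

cos h₀ = −tan ϕ · tan δ = −tan(+14.8°) × tan(+43.500°) = -0.2507, so h₀ = 1.8242 rad = 104.52°.
Daylight = 2h₀/(2π) × 16.20 h = (1.8242/π) × 16.20 = 9.41 h.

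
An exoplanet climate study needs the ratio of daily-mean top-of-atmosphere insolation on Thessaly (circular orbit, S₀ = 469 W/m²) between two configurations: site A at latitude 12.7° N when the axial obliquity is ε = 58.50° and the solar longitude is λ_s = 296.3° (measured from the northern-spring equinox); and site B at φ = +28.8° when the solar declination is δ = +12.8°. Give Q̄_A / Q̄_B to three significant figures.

— Configuration A (φ=+12.7°):
Solar declination: sin δ = sin ε · sin λ_s = sin 58.50° × sin 296.3° = -0.76438, so δ = -49.852°.
cos H₀ = −tan(+12.7°) tan(-49.852°) = 0.2672, H₀ = 1.3003 rad.
Bracket: H₀ sin φ sin δ + cos φ cos δ sin H₀ = 1.3003×0.21985×-0.76438 + 0.97553×0.64477×0.96365 = -0.218514 + 0.606129 = 0.387615.
Q̄ = (S₀/π) × [bracket] = (469/π) × 0.387615 = 57.866 W/m².
— Configuration B (φ=+28.8°):
cos H₀ = −tan(+28.8°) tan(+12.800°) = -0.1249, H₀ = 1.6960 rad.
Bracket: H₀ sin φ sin δ + cos φ cos δ sin H₀ = 1.6960×0.48175×0.22155 + 0.87631×0.97515×0.99217 = 0.181017 + 0.847843 = 1.028860.
Q̄ = (S₀/π) × [bracket] = (469/π) × 1.028860 = 153.60 W/m².
Ratio Q̄_A / Q̄_B = 57.866 / 153.60 = 0.3767.

Q̄_A / Q̄_B ≈ 0.377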